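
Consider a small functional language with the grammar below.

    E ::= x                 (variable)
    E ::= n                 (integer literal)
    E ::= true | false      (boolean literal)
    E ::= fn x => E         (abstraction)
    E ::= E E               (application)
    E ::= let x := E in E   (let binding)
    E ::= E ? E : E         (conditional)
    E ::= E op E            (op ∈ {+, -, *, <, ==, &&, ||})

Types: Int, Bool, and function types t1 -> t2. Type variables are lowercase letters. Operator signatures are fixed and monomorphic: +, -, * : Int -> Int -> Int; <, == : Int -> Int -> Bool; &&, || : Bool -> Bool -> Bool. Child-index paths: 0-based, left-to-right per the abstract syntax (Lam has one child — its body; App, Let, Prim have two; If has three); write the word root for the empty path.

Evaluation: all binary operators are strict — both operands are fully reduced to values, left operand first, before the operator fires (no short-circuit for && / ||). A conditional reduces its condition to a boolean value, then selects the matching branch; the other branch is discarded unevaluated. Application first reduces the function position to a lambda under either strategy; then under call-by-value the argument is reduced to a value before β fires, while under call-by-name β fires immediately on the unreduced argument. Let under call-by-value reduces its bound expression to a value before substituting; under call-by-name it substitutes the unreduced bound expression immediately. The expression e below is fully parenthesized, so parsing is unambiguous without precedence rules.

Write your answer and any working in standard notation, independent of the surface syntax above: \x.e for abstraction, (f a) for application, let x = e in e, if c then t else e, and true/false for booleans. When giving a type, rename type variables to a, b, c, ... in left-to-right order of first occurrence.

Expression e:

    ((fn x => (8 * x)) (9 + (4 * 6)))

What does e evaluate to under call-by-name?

Answer: 264

Working:
step 0: ((\x.(8 * x)) (9 + (4 * 6)))
step 1: [beta@root] (8 * (9 + (4 * 6)))
step 2: [delta@1.1] (8 * (9 + 24))
step 3: [delta@1] (8 * 33)
step 4: [delta@root] 264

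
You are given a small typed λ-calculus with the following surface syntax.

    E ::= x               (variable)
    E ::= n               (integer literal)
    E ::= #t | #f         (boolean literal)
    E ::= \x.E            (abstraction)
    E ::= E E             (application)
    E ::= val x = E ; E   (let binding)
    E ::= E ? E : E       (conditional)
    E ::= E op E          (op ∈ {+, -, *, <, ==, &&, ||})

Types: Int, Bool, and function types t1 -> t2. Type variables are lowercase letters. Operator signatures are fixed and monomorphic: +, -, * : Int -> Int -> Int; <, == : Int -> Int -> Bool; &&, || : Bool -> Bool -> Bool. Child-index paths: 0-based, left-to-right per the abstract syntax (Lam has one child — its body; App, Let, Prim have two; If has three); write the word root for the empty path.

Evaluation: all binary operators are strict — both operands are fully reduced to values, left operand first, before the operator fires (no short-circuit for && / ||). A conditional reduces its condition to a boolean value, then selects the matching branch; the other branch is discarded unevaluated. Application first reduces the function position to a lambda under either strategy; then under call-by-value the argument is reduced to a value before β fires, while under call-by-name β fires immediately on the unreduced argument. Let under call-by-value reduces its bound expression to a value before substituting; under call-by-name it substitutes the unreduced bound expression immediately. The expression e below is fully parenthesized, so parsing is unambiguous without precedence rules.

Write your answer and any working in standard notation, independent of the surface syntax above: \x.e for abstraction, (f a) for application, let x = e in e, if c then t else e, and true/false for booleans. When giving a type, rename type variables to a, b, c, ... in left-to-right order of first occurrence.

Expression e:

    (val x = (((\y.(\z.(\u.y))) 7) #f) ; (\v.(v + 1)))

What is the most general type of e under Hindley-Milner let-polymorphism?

Answer: Int -> Int

Derivation:
y : a
\u._ : c -> a
\z._ : b -> c -> a
\y._ : a -> b -> c -> a
  unify a -> b -> c -> a ~ Int -> d
  unify a ~ Int
  unify b -> c -> Int ~ d
_ _ : b -> c -> Int
  unify b -> c -> Int ~ Bool -> e
  unify b ~ Bool
  unify c -> Int ~ e
_ _ : c -> Int
let x : forall. c -> Int
v : f
  unify f ~ Int
  unify Int ~ Int
\v._ : Int -> Int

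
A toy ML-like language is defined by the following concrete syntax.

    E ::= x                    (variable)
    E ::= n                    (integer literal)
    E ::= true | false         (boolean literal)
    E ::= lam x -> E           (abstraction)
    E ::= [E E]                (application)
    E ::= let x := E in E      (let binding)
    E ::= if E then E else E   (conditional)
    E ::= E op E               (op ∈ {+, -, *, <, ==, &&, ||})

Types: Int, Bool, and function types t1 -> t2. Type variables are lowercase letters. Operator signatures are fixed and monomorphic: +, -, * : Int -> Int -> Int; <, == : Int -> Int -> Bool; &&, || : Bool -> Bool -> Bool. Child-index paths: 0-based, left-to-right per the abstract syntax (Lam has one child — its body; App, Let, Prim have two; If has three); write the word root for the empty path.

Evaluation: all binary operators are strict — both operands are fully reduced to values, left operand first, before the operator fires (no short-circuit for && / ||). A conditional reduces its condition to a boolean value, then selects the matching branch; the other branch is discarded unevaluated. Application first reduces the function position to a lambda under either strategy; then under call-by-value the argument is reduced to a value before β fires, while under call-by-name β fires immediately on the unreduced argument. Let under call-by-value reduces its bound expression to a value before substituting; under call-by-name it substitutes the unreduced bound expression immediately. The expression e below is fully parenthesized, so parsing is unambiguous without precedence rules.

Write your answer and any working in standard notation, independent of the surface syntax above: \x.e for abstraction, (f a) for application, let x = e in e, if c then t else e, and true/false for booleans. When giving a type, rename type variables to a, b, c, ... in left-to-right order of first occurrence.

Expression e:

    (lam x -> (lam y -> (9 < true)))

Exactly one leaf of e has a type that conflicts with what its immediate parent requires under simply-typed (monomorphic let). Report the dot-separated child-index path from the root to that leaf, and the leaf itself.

Working:
  unify Int ~ Int
  unify Bool ~ Int
  FAIL: mismatch Bool ~ Int

Answer: 0.0.1 : true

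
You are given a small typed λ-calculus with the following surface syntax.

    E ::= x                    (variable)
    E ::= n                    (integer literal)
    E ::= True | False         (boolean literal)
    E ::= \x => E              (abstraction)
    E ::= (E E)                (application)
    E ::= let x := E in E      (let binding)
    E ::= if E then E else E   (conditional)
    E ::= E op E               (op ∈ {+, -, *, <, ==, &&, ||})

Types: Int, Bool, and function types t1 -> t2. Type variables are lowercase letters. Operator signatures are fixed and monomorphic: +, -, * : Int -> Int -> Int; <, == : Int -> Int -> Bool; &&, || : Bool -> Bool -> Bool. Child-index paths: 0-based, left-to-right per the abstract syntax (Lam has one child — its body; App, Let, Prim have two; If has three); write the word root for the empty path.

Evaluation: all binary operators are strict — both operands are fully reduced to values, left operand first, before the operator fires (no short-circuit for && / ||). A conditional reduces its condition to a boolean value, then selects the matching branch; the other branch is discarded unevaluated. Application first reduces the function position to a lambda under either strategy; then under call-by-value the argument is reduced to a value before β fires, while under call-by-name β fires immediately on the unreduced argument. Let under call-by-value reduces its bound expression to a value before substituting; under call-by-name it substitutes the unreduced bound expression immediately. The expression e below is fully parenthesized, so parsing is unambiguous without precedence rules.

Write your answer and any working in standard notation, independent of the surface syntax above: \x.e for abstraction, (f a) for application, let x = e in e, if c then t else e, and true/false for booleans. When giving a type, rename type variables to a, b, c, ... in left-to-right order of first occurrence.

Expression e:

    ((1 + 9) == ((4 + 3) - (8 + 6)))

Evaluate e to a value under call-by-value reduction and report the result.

Answer: false

Trace:
step 0: ((1 + 9) == ((4 + 3) - (8 + 6)))
step 1: [delta@0] (10 == ((4 + 3) - (8 + 6)))
step 2: [delta@1.0] (10 == (7 - (8 + 6)))
step 3: [delta@1.1] (10 == (7 - 14))
step 4: [delta@1] (10 == -7)
step 5: [delta@root] false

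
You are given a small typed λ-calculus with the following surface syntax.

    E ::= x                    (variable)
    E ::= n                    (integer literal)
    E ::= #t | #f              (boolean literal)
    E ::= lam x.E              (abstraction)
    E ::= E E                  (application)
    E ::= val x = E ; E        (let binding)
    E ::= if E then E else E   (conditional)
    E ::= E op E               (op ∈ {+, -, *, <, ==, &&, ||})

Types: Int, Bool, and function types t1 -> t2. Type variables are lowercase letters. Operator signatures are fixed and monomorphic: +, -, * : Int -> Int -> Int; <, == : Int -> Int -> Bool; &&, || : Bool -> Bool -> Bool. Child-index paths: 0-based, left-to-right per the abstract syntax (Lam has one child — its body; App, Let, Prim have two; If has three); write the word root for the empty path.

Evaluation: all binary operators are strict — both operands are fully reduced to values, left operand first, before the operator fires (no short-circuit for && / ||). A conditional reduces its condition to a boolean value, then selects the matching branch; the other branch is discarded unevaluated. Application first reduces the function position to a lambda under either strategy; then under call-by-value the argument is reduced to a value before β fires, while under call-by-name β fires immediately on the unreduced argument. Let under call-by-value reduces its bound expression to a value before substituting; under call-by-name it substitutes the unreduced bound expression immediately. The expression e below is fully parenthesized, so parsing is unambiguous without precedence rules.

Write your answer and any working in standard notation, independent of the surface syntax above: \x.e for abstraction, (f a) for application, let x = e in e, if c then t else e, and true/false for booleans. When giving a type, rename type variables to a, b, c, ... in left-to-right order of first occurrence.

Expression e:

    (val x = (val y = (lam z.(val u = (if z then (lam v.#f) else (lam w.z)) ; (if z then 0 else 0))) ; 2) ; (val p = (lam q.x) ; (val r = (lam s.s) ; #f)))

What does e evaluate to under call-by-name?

Answer: false

Working:
step 0: (let x = (let y = (\z.(let u = (if z then (\v.false) else (\w.z)) in (if z then 0 else 0))) in 2) in (let p = (\q.x) in (let r = (\s.s) in false)))
step 1: [let@root] (let p = (\q.(let y = (\z.(let u = (if z then (\v.false) else (\w.z)) in (if z then 0 else 0))) in 2)) in (let r = (\s.s) in false))
step 2: [let@root] (let r = (\s.s) in false)
step 3: [let@root] false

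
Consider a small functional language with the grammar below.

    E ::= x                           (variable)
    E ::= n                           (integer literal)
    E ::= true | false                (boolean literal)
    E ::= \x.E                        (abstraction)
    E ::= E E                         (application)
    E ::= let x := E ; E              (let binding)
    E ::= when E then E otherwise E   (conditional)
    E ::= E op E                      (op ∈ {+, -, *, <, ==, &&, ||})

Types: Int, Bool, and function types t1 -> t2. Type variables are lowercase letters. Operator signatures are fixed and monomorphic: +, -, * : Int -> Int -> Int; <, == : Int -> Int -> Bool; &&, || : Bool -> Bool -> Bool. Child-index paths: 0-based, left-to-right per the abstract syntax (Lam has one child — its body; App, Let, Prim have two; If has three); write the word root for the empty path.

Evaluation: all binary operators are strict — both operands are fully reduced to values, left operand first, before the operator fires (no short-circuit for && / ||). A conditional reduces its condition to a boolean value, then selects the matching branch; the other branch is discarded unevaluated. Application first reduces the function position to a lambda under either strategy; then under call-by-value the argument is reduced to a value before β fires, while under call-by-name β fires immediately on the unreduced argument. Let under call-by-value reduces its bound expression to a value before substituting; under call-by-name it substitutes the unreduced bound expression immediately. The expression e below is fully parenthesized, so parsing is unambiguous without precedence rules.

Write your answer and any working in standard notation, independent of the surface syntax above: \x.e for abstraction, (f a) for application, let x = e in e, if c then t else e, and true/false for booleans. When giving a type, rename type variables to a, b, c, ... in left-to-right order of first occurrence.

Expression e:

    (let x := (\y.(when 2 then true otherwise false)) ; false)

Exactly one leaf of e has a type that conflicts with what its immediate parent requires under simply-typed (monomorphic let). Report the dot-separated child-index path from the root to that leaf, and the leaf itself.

Trace:
  unify Int ~ Bool
  FAIL: mismatch Int ~ Bool

Answer: 0.0.0 : 2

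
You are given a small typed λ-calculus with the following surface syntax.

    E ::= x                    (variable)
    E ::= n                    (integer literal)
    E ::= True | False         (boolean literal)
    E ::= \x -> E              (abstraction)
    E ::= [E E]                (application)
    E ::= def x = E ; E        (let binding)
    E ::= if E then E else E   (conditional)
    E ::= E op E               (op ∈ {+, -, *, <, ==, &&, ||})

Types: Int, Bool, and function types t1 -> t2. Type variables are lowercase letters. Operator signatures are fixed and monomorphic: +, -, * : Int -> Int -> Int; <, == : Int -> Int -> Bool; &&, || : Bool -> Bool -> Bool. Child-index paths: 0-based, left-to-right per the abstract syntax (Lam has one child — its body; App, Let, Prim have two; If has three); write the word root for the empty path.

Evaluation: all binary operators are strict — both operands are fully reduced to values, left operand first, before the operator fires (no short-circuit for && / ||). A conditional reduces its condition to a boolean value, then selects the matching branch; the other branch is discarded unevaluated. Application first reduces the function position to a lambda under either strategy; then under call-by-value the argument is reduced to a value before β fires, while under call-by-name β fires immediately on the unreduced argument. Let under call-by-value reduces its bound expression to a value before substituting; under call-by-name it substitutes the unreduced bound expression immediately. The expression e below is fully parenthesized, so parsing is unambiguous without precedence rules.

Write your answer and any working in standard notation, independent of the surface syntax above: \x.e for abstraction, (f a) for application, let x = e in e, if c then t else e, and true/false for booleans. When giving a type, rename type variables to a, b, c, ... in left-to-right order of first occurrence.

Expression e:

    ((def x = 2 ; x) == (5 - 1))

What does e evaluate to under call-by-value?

Answer: false

Trace:
step 0: ((let x = 2 in x) == (5 - 1))
step 1: [let@0] (2 == (5 - 1))
step 2: [delta@1] (2 == 4)
step 3: [delta@root] false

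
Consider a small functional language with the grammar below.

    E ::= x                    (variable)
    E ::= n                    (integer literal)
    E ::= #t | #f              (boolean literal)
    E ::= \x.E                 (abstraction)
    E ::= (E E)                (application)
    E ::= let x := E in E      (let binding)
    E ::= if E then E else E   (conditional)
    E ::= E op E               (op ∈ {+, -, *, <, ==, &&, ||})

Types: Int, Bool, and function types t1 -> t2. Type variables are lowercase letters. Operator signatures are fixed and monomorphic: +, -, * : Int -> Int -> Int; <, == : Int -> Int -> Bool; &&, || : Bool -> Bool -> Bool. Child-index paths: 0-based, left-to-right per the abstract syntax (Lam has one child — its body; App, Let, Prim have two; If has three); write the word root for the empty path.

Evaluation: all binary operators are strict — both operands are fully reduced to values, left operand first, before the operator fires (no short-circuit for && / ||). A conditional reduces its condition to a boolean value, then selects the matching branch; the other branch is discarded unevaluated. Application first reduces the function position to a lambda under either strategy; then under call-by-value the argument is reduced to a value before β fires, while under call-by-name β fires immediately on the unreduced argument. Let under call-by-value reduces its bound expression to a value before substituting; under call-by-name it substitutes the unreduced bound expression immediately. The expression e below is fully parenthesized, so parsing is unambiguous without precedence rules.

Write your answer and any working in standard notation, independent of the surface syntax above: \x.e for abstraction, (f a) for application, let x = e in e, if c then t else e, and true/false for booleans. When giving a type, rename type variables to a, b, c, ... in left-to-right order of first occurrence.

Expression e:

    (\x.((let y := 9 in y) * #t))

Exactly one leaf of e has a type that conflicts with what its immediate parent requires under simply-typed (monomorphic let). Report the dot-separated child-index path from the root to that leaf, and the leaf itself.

Working:
let y : Int
y : Int
  unify Int ~ Int
  unify Bool ~ Int
  FAIL: mismatch Bool ~ Int

Answer: 0.1 : true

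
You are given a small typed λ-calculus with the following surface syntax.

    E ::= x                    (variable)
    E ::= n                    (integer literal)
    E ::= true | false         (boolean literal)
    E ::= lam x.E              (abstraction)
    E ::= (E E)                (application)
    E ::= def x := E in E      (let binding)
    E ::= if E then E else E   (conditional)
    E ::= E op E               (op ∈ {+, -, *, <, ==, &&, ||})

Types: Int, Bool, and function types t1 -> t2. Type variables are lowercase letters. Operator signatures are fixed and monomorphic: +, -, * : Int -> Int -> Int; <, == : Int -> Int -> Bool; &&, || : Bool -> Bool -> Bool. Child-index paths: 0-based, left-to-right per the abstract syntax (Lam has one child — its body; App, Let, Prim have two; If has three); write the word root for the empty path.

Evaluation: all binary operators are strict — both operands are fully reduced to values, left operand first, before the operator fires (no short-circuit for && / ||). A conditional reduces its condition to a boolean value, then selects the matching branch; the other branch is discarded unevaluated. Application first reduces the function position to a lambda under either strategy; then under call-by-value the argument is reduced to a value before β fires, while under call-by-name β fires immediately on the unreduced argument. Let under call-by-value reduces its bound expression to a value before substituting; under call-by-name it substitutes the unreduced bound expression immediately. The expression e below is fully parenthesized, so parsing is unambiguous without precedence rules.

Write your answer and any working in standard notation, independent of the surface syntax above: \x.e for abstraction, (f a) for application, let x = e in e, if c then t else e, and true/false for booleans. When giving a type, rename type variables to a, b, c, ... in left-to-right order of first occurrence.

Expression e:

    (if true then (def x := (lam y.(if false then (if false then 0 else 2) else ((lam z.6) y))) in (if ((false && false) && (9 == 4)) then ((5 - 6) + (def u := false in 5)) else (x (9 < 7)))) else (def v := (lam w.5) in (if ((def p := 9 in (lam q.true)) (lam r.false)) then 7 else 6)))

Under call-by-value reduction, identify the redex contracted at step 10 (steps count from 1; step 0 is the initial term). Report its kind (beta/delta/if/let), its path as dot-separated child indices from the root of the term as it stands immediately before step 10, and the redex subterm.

Answer: beta at root : ((\z.6) false)

Trace:
step 0: (if true then (let x = (\y.(if false then (if false then 0 else 2) else ((\z.6) y))) in (if ((false && false) && (9 == 4)) then ((5 - 6) + (let u = false in 5)) else (x (9 < 7)))) else (let v = (\w.5) in (if ((let p = 9 in (\q.true)) (\r.false)) then 7 else 6)))
step 1: [if@root] (let x = (\y.(if false then (if false then 0 else 2) else ((\z.6) y))) in (if ((false && false) && (9 == 4)) then ((5 - 6) + (let u = false in 5)) else (x (9 < 7))))
step 2: [let@root] (if ((false && false) && (9 == 4)) then ((5 - 6) + (let u = false in 5)) else ((\y.(if false then (if false then 0 else 2) else ((\z.6) y))) (9 < 7)))
step 3: [delta@0.0] (if (false && (9 == 4)) then ((5 - 6) + (let u = false in 5)) else ((\y.(if false then (if false then 0 else 2) else ((\z.6) y))) (9 < 7)))
step 4: [delta@0.1] (if (false && false) then ((5 - 6) + (let u = false in 5)) else ((\y.(if false then (if false then 0 else 2) else ((\z.6) y))) (9 < 7)))
step 5: [delta@0] (if false then ((5 - 6) + (let u = false in 5)) else ((\y.(if false then (if false then 0 else 2) else ((\z.6) y))) (9 < 7)))
step 6: [if@root] ((\y.(if false then (if false then 0 else 2) else ((\z.6) y))) (9 < 7))
step 7: [delta@1] ((\y.(if false then (if false then 0 else 2) else ((\z.6) y))) false)
step 8: [beta@root] (if false then (if false then 0 else 2) else ((\z.6) false))
step 9: [if@root] ((\z.6) false)
step 10: [beta@root] 6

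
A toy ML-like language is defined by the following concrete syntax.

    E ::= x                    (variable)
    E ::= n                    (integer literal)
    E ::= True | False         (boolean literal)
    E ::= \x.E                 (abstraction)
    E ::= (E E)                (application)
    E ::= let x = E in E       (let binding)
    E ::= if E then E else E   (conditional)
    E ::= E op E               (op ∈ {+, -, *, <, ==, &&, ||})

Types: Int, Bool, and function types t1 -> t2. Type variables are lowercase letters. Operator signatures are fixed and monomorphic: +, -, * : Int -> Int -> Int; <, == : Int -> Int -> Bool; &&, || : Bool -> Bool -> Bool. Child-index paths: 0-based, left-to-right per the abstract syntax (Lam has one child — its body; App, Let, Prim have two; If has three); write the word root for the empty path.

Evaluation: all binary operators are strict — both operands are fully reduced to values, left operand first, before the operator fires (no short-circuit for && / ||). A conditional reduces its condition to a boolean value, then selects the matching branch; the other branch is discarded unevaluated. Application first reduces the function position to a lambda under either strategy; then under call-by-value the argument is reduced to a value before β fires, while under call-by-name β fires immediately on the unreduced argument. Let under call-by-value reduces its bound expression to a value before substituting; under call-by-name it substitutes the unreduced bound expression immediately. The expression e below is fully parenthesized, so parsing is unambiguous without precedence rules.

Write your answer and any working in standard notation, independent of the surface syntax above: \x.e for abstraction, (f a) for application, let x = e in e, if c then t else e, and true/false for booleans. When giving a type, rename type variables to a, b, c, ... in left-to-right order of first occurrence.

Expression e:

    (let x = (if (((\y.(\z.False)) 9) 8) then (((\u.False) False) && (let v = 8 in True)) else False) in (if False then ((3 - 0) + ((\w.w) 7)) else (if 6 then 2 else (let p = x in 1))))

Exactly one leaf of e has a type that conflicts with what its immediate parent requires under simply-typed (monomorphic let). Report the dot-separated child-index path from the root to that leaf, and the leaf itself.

Answer: 1.2.0 : 6

Derivation:
\z._ : b -> Bool
\y._ : a -> b -> Bool
  unify a -> b -> Bool ~ Int -> c
  unify a ~ Int
  unify b -> Bool ~ c
_ _ : b -> Bool
  unify b -> Bool ~ Int -> d
  unify b ~ Int
  unify Bool ~ d
_ _ : Bool
  unify Bool ~ Bool
\u._ : e -> Bool
  unify e -> Bool ~ Bool -> f
  unify e ~ Bool
  unify Bool ~ f
_ _ : Bool
  unify Bool ~ Bool
let v : Int
  unify Bool ~ Bool
  unify Bool ~ Bool
let x : Bool
  unify Bool ~ Bool
  unify Int ~ Int
  unify Int ~ Int
  unify Int ~ Int
w : g
\w._ : g -> g
  unify g -> g ~ Int -> h
  unify g ~ Int
  unify Int ~ h
_ _ : Int
  unify Int ~ Int
  unify Int ~ Bool
  FAIL: mismatch Int ~ Bool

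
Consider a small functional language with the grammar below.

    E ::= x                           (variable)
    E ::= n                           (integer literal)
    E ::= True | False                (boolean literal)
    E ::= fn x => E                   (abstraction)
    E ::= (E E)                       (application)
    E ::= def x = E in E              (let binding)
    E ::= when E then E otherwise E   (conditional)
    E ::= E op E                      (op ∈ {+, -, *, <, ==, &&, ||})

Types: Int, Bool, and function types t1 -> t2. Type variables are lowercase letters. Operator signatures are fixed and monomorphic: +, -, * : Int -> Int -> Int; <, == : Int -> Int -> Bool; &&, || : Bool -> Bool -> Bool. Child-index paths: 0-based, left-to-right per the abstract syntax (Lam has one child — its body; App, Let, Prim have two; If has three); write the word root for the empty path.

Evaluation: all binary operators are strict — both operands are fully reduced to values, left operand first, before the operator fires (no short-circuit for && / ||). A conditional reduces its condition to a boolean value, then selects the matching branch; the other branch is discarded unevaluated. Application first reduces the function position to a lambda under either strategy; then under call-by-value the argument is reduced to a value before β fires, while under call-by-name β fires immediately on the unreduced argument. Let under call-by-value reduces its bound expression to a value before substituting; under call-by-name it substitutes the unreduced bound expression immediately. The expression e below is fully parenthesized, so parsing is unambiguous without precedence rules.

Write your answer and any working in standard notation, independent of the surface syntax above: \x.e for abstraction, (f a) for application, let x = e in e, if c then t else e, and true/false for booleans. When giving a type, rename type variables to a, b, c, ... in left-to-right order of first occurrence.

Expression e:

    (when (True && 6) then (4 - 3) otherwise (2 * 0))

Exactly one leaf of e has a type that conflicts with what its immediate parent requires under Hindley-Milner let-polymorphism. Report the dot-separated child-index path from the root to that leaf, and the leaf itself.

Derivation:
  unify Bool ~ Bool
  unify Int ~ Bool
  FAIL: mismatch Int ~ Bool

Answer: 0.1 : 6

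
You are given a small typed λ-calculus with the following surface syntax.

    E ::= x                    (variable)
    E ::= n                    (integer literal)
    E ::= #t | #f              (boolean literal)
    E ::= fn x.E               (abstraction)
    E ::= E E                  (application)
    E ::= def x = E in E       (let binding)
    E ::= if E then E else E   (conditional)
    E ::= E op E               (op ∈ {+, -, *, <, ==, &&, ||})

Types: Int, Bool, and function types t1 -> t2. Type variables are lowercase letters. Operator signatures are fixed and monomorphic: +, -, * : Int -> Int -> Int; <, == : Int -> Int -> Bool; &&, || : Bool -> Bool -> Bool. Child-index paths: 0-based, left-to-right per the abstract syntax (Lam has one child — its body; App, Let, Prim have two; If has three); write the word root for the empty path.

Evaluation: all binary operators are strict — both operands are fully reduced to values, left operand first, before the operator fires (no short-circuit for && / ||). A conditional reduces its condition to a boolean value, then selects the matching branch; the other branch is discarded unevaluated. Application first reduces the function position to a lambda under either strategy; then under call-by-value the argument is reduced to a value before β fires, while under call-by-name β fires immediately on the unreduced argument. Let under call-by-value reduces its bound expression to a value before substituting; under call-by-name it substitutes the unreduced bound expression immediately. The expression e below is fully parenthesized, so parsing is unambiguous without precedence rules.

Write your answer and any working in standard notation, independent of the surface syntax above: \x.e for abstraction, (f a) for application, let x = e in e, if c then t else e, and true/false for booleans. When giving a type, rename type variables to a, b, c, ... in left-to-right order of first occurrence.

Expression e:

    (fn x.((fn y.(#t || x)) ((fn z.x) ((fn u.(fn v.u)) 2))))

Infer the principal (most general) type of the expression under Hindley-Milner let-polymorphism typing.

Answer: Bool -> Bool

Derivation:
  unify Bool ~ Bool
x : a
  unify a ~ Bool
\y._ : b -> Bool
x : Bool
\z._ : c -> Bool
u : d
\v._ : e -> d
\u._ : d -> e -> d
  unify d -> e -> d ~ Int -> f
  unify d ~ Int
  unify e -> Int ~ f
_ _ : e -> Int
  unify c -> Bool ~ (e -> Int) -> g
  unify c ~ e -> Int
  unify Bool ~ g
_ _ : Bool
  unify b -> Bool ~ Bool -> h
  unify b ~ Bool
  unify Bool ~ h
_ _ : Bool
\x._ : Bool -> Bool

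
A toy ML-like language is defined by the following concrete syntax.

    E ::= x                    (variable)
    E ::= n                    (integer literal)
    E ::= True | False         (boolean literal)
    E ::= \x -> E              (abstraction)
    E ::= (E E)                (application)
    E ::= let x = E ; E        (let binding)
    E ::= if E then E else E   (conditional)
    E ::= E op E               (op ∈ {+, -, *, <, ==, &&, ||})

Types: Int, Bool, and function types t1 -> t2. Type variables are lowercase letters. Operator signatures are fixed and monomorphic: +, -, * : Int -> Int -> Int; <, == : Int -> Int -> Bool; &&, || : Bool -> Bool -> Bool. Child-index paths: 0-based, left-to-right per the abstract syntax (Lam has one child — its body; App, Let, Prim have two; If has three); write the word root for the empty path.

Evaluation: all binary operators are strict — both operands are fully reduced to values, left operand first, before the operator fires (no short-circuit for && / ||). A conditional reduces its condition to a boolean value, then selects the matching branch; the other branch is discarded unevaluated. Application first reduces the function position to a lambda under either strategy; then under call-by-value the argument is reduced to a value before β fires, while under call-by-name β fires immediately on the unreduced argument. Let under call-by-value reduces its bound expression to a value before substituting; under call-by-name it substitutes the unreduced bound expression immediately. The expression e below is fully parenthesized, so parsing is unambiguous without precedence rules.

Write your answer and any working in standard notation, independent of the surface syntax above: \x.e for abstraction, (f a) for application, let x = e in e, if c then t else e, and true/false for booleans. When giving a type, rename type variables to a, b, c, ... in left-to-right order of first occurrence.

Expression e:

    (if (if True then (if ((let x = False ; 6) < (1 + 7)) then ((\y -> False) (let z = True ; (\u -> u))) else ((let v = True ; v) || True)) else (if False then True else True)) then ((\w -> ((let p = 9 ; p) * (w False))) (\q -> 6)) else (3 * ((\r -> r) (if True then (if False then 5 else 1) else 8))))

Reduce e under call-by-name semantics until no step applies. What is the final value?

Trace:
step 0: (if (if true then (if ((let x = false in 6) < (1 + 7)) then ((\y.false) (let z = true in (\u.u))) else ((let v = true in v) || true)) else (if false then true else true)) then ((\w.((let p = 9 in p) * (w false))) (\q.6)) else (3 * ((\r.r) (if true then (if false then 5 else 1) else 8))))
step 1: [if@0] (if (if ((let x = false in 6) < (1 + 7)) then ((\y.false) (let z = true in (\u.u))) else ((let v = true in v) || true)) then ((\w.((let p = 9 in p) * (w false))) (\q.6)) else (3 * ((\r.r) (if true then (if false then 5 else 1) else 8))))
step 2: [let@0.0.0] (if (if (6 < (1 + 7)) then ((\y.false) (let z = true in (\u.u))) else ((let v = true in v) || true)) then ((\w.((let p = 9 in p) * (w false))) (\q.6)) else (3 * ((\r.r) (if true then (if false then 5 else 1) else 8))))
step 3: [delta@0.0.1] (if (if (6 < 8) then ((\y.false) (let z = true in (\u.u))) else ((let v = true in v) || true)) then ((\w.((let p = 9 in p) * (w false))) (\q.6)) else (3 * ((\r.r) (if true then (if false then 5 else 1) else 8))))
step 4: [delta@0.0] (if (if true then ((\y.false) (let z = true in (\u.u))) else ((let v = true in v) || true)) then ((\w.((let p = 9 in p) * (w false))) (\q.6)) else (3 * ((\r.r) (if true then (if false then 5 else 1) else 8))))
step 5: [if@0] (if ((\y.false) (let z = true in (\u.u))) then ((\w.((let p = 9 in p) * (w false))) (\q.6)) else (3 * ((\r.r) (if true then (if false then 5 else 1) else 8))))
step 6: [beta@0] (if false then ((\w.((let p = 9 in p) * (w false))) (\q.6)) else (3 * ((\r.r) (if true then (if false then 5 else 1) else 8))))
step 7: [if@root] (3 * ((\r.r) (if true then (if false then 5 else 1) else 8)))
step 8: [beta@1] (3 * (if true then (if false then 5 else 1) else 8))
step 9: [if@1] (3 * (if false then 5 else 1))
step 10: [if@1] (3 * 1)
step 11: [delta@root] 3

Answer: 3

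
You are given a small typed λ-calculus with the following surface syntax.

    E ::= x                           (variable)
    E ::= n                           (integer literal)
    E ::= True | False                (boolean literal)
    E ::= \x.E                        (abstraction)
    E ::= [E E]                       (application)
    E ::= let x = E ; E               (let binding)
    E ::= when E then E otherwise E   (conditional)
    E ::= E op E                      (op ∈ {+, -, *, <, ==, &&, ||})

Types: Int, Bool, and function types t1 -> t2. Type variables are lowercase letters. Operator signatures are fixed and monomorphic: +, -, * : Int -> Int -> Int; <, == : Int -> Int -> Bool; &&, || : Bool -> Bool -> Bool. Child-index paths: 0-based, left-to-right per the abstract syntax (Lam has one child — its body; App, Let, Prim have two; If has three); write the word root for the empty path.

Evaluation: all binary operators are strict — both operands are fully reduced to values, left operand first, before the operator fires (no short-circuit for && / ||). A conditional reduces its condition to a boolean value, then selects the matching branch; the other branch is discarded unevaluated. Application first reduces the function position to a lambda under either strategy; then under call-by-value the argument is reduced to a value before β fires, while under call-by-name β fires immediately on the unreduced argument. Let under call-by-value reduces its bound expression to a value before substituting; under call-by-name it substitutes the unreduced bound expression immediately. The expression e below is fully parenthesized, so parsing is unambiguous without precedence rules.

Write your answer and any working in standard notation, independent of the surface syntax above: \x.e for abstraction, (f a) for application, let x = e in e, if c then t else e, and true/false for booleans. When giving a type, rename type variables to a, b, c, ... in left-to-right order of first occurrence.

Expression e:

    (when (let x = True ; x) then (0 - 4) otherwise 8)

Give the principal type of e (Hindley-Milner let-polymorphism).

Answer: Int

Working:
let x : Bool
x : Bool
  unify Bool ~ Bool
  unify Int ~ Int
  unify Int ~ Int
  unify Int ~ Int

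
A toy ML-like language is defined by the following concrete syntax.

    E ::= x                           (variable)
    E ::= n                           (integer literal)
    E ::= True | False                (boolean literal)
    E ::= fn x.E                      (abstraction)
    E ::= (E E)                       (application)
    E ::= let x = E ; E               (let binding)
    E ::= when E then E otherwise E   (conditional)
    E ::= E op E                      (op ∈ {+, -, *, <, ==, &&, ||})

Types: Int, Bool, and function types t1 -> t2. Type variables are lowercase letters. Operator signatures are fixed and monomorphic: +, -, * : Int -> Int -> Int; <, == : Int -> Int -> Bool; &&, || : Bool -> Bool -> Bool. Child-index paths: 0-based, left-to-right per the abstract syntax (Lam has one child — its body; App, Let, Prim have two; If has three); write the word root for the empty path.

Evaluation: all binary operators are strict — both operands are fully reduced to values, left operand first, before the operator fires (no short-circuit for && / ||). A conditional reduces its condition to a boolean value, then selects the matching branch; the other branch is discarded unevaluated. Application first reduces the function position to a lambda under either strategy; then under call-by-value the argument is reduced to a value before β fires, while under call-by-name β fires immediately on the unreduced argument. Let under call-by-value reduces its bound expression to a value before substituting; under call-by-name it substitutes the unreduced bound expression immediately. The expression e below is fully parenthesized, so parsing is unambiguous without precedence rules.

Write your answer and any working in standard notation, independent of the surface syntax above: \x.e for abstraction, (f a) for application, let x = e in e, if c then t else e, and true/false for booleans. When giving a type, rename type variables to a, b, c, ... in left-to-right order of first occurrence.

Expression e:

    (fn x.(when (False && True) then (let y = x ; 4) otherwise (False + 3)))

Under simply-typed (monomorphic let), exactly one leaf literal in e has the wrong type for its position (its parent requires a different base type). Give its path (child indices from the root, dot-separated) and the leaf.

Trace:
  unify Bool ~ Bool
  unify Bool ~ Bool
  unify Bool ~ Bool
x : a
let y : a
  unify Bool ~ Int
  FAIL: mismatch Bool ~ Int

Answer: 0.2.0 : false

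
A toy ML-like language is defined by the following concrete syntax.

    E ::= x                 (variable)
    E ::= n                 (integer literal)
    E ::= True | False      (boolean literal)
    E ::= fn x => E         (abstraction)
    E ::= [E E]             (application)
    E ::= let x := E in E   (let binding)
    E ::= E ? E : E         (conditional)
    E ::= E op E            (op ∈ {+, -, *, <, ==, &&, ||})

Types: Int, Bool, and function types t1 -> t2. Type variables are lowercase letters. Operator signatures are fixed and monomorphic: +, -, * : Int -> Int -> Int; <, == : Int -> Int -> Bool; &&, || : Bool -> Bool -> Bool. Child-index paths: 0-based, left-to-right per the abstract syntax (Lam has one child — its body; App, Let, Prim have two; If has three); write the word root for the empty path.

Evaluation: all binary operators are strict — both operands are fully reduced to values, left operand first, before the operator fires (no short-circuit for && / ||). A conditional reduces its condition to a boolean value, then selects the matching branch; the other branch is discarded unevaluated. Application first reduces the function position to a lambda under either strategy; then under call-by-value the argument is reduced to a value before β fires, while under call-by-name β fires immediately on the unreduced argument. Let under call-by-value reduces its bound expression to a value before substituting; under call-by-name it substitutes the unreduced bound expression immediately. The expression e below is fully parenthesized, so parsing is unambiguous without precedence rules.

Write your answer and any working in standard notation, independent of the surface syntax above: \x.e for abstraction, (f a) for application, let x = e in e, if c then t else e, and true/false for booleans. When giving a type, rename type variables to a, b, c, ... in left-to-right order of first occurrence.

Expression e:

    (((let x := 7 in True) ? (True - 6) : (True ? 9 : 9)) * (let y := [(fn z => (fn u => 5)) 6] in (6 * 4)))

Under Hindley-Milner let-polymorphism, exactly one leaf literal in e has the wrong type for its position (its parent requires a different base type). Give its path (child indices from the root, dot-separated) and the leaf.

Answer: 0.1.0 : true

Working:
let x : Int
  unify Bool ~ Bool
  unify Bool ~ Int
  FAIL: mismatch Bool ~ Int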